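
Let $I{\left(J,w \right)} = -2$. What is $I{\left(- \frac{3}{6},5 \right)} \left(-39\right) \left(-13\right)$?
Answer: $-1014$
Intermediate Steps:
$I{\left(- \frac{3}{6},5 \right)} \left(-39\right) \left(-13\right) = \left(-2\right) \left(-39\right) \left(-13\right) = 78 \left(-13\right) = -1014$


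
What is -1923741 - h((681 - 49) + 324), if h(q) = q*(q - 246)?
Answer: -2602501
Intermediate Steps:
h(q) = q*(-246 + q)
-1923741 - h((681 - 49) + 324) = -1923741 - ((681 - 49) + 324)*(-246 + ((681 - 49) + 324)) = -1923741 - (632 + 324)*(-246 + (632 + 324)) = -1923741 - 956*(-246 + 956) = -1923741 - 956*710 = -1923741 - 1*678760 = -1923741 - 678760 = -2602501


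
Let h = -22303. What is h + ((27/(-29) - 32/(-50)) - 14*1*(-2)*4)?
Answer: -16088686/725 ≈ -22191.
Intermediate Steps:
h + ((27/(-29) - 32/(-50)) - 14*1*(-2)*4) = -22303 + ((27/(-29) - 32/(-50)) - 14*1*(-2)*4) = -22303 + ((27*(-1/29) - 32*(-1/50)) - (-28)*4) = -22303 + ((-27/29 + 16/25) - 14*(-8)) = -22303 + (-211/725 + 112) = -22303 + 80989/725 = -16088686/725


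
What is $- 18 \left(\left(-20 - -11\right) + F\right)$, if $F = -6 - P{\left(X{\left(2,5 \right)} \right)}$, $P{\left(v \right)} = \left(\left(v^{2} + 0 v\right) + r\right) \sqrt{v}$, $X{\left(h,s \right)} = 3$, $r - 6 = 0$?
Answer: $270 + 270 \sqrt{3} \approx 737.65$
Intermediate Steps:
$r = 6$ ($r = 6 + 0 = 6$)
$P{\left(v \right)} = \sqrt{v} \left(6 + v^{2}\right)$ ($P{\left(v \right)} = \left(\left(v^{2} + 0 v\right) + 6\right) \sqrt{v} = \left(\left(v^{2} + 0\right) + 6\right) \sqrt{v} = \left(v^{2} + 6\right) \sqrt{v} = \left(6 + v^{2}\right) \sqrt{v} = \sqrt{v} \left(6 + v^{2}\right)$)
$F = -6 - 15 \sqrt{3}$ ($F = -6 - \sqrt{3} \left(6 + 3^{2}\right) = -6 - \sqrt{3} \left(6 + 9\right) = -6 - \sqrt{3} \cdot 15 = -6 - 15 \sqrt{3} \approx -31.981$)
$- 18 \left(\left(-20 - -11\right) + F\right) = - 18 \left(\left(-20 - -11\right) - \left(6 + 15 \sqrt{3}\right)\right) = - 18 \left(\left(-20 + 11\right) - \left(6 + 15 \sqrt{3}\right)\right) = - 18 \left(-9 - \left(6 + 15 \sqrt{3}\right)\right) = - 18 \left(-15 - 15 \sqrt{3}\right) = 270 + 270 \sqrt{3}$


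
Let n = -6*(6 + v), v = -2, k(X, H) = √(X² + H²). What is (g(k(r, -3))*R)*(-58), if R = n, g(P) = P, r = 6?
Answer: 4176*√5 ≈ 9337.8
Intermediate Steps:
k(X, H) = √(H² + X²)
n = -24 (n = -6*(6 - 2) = -6*4 = -24)
R = -24
(g(k(r, -3))*R)*(-58) = (√((-3)² + 6²)*(-24))*(-58) = (√(9 + 36)*(-24))*(-58) = (√45*(-24))*(-58) = ((3*√5)*(-24))*(-58) = -72*√5*(-58) = 4176*√5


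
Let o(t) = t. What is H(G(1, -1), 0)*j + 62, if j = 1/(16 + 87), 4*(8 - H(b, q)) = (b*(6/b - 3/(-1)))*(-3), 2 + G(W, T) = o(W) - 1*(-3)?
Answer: 6403/103 ≈ 62.165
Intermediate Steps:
G(W, T) = 1 + W (G(W, T) = -2 + (W - 1*(-3)) = -2 + (W + 3) = -2 + (3 + W) = 1 + W)
H(b, q) = 8 + 3*b*(3 + 6/b)/4 (H(b, q) = 8 - b*(6/b - 3/(-1))*(-3)/4 = 8 - b*(6/b - 3*(-1))*(-3)/4 = 8 - b*(6/b + 3)*(-3)/4 = 8 - b*(3 + 6/b)*(-3)/4 = 8 - (-3)*b*(3 + 6/b)/4 = 8 + 3*b*(3 + 6/b)/4)
j = 1/103 ≈ 0.0097087
H(G(1, -1), 0)*j + 62 = (25/2 + 9*(1 + 1)/4)*(1/103) + 62 = (25/2 + (9/4)*2)*(1/103) + 62 = (25/2 + 9/2)*(1/103) + 62 = 17*(1/103) + 62 = 17/103 + 62 = 6403/103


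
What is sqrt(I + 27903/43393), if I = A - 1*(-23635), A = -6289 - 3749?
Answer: 2*sqrt(6400928810983)/43393 ≈ 116.61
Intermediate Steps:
A = -10038
I = 13597 (I = -10038 - 1*(-23635) = -10038 + 23635 = 13597)
sqrt(I + 27903/43393) = sqrt(13597 + 27903/43393) = sqrt(590042524/43393) = 2*sqrt(6400928810983)/43393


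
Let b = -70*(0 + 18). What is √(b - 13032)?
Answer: 6*I*√397 ≈ 119.55*I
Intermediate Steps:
b = -1260 (b = -70*18 = -1260)
√(b - 13032) = √(-1260 - 13032) = √(-14292) = 6*I*√397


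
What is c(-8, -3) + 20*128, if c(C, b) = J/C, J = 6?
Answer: 10237/4 ≈ 2559.3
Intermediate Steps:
c(C, b) = 6/C
c(-8, -3) + 20*128 = 6/(-8) + 20*128 = 6*(-⅛) + 2560 = -¾ + 2560 = 10237/4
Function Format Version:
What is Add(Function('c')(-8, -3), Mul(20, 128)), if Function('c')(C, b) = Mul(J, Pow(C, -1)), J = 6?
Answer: Rational(10237, 4) ≈ 2559.3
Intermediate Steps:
Function('c')(C, b) = Mul(6, Pow(C, -1))
Add(Function('c')(-8, -3), Mul(20, 128)) = Add(Mul(6, Pow(-8, -1)), Mul(20, 128)) = Add(Mul(6, Rational(-1, 8)), 2560) = Add(Rational(-3, 4), 2560) = Rational(10237, 4)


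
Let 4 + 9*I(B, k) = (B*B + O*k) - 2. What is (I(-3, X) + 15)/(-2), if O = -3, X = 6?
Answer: -20/3 ≈ -6.6667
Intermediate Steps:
I(B, k) = -⅔ - k/3 + B²/9 (I(B, k) = -4/9 + ((B*B - 3*k) - 2)/9 = -4/9 + ((B² - 3*k) - 2)/9 = -4/9 + (-2 + B² - 3*k)/9 = -4/9 + (-2/9 - k/3 + B²/9) = -⅔ - k/3 + B²/9)
(I(-3, X) + 15)/(-2) = ((-⅔ - ⅓*6 + (⅑)*(-3)²) + 15)/(-2) = ((-⅔ - 2 + (⅑)*9) + 15)*(-½) = ((-⅔ - 2 + 1) + 15)*(-½) = (-5/3 + 15)*(-½) = (40/3)*(-½) = -20/3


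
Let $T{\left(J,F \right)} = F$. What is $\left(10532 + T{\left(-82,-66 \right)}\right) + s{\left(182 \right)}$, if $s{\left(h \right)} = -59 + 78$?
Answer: $10485$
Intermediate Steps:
$s{\left(h \right)} = 19$
$\left(10532 + T{\left(-82,-66 \right)}\right) + s{\left(182 \right)} = \left(10532 - 66\right) + 19 = 10466 + 19 = 10485$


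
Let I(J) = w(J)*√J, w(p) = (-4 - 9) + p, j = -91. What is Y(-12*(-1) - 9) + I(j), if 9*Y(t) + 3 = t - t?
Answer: -⅓ - 104*I*√91 ≈ -0.33333 - 992.1*I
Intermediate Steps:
w(p) = -13 + p
I(J) = √J*(-13 + J) (I(J) = (-13 + J)*√J = √J*(-13 + J))
Y(t) = -⅓ (Y(t) = -⅓ + (t - t)/9 = -⅓ + (⅑)*0 = -⅓ + 0 = -⅓)
Y(-12*(-1) - 9) + I(j) = -⅓ + √(-91)*(-13 - 91) = -⅓ + (I*√91)*(-104) = -⅓ - 104*I*√91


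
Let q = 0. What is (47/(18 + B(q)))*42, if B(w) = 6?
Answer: 329/4 ≈ 82.250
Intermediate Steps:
(47/(18 + B(q)))*42 = (47/(18 + 6))*42 = (47/24)*42 = 329/4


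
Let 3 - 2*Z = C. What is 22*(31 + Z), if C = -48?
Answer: 1243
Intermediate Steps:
Z = 51/2 (Z = 3/2 - ½*(-48) = 3/2 + 24 = 51/2 ≈ 25.500)
22*(31 + Z) = 22*(31 + 51/2) = 22*(113/2) = 1243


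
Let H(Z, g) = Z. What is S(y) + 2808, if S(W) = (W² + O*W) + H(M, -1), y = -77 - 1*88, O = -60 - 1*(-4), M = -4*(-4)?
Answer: 39289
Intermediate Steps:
M = 16
O = -56 (O = -60 + 4 = -56)
y = -165 (y = -77 - 88 = -165)
S(W) = 16 + W² - 56*W (S(W) = (W² - 56*W) + 16 = 16 + W² - 56*W)
S(y) + 2808 = (16 + (-165)² - 56*(-165)) + 2808 = (16 + 27225 + 9240) + 2808 = 36481 + 2808 = 39289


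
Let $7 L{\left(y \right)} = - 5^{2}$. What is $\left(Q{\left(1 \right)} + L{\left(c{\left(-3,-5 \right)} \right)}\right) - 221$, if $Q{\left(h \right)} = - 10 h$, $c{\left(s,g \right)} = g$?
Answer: $- \frac{1642}{7} \approx -234.57$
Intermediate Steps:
$L{\left(y \right)} = - \frac{25}{7}$ ($L{\left(y \right)} = \frac{\left(-1\right) 5^{2}}{7} = \frac{\left(-1\right) 25}{7} = \frac{1}{7} \left(-25\right) = - \frac{25}{7}$)
$\left(Q{\left(1 \right)} + L{\left(c{\left(-3,-5 \right)} \right)}\right) - 221 = \left(\left(-10\right) 1 - \frac{25}{7}\right) - 221 = \left(-10 - \frac{25}{7}\right) - 221 = - \frac{95}{7} - 221 = - \frac{1642}{7}$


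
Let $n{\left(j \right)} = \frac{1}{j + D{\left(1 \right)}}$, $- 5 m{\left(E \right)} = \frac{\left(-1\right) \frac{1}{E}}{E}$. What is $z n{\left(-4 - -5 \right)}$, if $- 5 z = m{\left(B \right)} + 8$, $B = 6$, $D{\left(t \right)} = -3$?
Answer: $\frac{1441}{1800} \approx 0.80056$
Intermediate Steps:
$m{\left(E \right)} = \frac{1}{5 E^{2}}$ ($m{\left(E \right)} = - \frac{- \frac{1}{E} \frac{1}{E}}{5} = - \frac{\left(-1\right) \frac{1}{E^{2}}}{5} = \frac{1}{5 E^{2}}$)
$n{\left(j \right)} = \frac{1}{-3 + j}$ ($n{\left(j \right)} = \frac{1}{j - 3} = \frac{1}{-3 + j}$)
$z = - \frac{1441}{900}$ ($z = - \frac{\frac{1}{5 \cdot 36} + 8}{5} = - \frac{\frac{1}{5} \cdot \frac{1}{36} + 8}{5} = - \frac{\frac{1}{180} + 8}{5} = \left(- \frac{1}{5}\right) \frac{1441}{180} = - \frac{1441}{900} \approx -1.6011$)
$z n{\left(-4 - -5 \right)} = - \frac{1441}{900 \left(-3 - -1\right)} = - \frac{1441}{900 \left(-3 + \left(-4 + 5\right)\right)} = - \frac{1441}{900 \left(-3 + 1\right)} = - \frac{1441}{900 \left(-2\right)} = \left(- \frac{1441}{900}\right) \left(- \frac{1}{2}\right) = \frac{1441}{1800}$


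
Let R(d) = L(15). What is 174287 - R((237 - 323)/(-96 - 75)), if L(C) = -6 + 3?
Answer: 174290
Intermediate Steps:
L(C) = -3
R(d) = -3
174287 - R((237 - 323)/(-96 - 75)) = 174287 - 1*(-3) = 174287 + 3 = 174290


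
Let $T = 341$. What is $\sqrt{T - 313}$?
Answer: $2 \sqrt{7} \approx 5.2915$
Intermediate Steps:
$\sqrt{T - 313} = \sqrt{341 - 313} = \sqrt{28} = 2 \sqrt{7}$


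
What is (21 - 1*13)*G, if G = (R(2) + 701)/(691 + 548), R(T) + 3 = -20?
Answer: 1808/413 ≈ 4.3777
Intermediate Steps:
R(T) = -23 (R(T) = -3 - 20 = -23)
G = 226/413 (G = (-23 + 701)/(691 + 548) = 678/1239 = 678*(1/1239) = 226/413 ≈ 0.54722)
(21 - 1*13)*G = (21 - 1*13)*(226/413) = (21 - 13)*(226/413) = 8*(226/413) = 1808/413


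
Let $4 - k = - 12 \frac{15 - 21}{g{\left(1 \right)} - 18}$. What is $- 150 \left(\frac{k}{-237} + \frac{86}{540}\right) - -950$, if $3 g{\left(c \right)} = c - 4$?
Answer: $\frac{12577435}{13509} \approx 931.04$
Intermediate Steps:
$g{\left(c \right)} = - \frac{4}{3} + \frac{c}{3}$ ($g{\left(c \right)} = \frac{c - 4}{3} = \frac{-4 + c}{3} = - \frac{4}{3} + \frac{c}{3}$)
$k = \frac{148}{19}$ ($k = 4 - - 12 \frac{15 - 21}{\left(- \frac{4}{3} + \frac{1}{3} \cdot 1\right) - 18} = 4 - - 12 \left(- \frac{6}{\left(- \frac{4}{3} + \frac{1}{3}\right) - 18}\right) = 4 - - 12 \left(- \frac{6}{-1 - 18}\right) = 4 - - 12 \left(- \frac{6}{-19}\right) = 4 - - 12 \left(\left(-6\right) \left(- \frac{1}{19}\right)\right) = 4 - \left(-12\right) \frac{6}{19} = 4 - - \frac{72}{19} = 4 + \frac{72}{19} = \frac{148}{19} \approx 7.7895$)
$- 150 \left(\frac{k}{-237} + \frac{86}{540}\right) - -950 = - 150 \left(\frac{148}{19 \left(-237\right)} + \frac{86}{540}\right) - -950 = - 150 \left(\frac{148}{19} \left(- \frac{1}{237}\right) + 86 \cdot \frac{1}{540}\right) + 950 = - 150 \left(- \frac{148}{4503} + \frac{43}{270}\right) + 950 = \left(-150\right) \frac{51223}{405270} + 950 = - \frac{256115}{13509} + 950 = \frac{12577435}{13509}$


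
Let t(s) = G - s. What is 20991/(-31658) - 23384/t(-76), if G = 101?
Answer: -744006079/5603466 ≈ -132.78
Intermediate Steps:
t(s) = 101 - s
20991/(-31658) - 23384/t(-76) = 20991/(-31658) - 23384/(101 - 1*(-76)) = 20991*(-1/31658) - 23384/(101 + 76) = -20991/31658 - 23384/177 = -744006079/5603466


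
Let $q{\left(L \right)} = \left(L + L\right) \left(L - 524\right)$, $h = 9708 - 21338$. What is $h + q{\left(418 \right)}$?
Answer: $-100246$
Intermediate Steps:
$h = -11630$ ($h = 9708 - 21338 = -11630$)
$q{\left(L \right)} = 2 L \left(-524 + L\right)$
$h + q{\left(418 \right)} = -11630 + 2 \cdot 418 \left(-524 + 418\right) = -11630 + 2 \cdot 418 \left(-106\right) = -11630 - 88616 = -100246$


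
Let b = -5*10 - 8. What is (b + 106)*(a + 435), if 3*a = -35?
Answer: 20320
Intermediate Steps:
a = -35/3 (a = (1/3)*(-35) = -35/3 ≈ -11.667)
b = -58 (b = -50 - 8 = -58)
(b + 106)*(a + 435) = (-58 + 106)*(-35/3 + 435) = 48*(1270/3) = 20320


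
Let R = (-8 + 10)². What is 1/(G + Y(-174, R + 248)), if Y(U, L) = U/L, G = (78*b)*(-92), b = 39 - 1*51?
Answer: 42/3616675 ≈ 1.1613e-5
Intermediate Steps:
b = -12 (b = 39 - 51 = -12)
R = 4 (R = 2² = 4)
G = 86112 (G = (78*(-12))*(-92) = -936*(-92) = 86112)
1/(G + Y(-174, R + 248)) = 1/(86112 - 174/(4 + 248)) = 1/(86112 - 174/252) = 1/(86112 - 174*1/252) = 1/(86112 - 29/42) = 1/(3616675/42) = 42/3616675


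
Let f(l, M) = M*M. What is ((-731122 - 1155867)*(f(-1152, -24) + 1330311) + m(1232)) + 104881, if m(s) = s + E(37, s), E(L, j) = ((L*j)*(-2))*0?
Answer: -2511369023130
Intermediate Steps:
f(l, M) = M**2
E(L, j) = 0 (E(L, j) = -2*L*j*0 = 0)
m(s) = s (m(s) = s + 0 = s)
((-731122 - 1155867)*(f(-1152, -24) + 1330311) + m(1232)) + 104881 = ((-731122 - 1155867)*((-24)**2 + 1330311) + 1232) + 104881 = (-1886989*(576 + 1330311) + 1232) + 104881 = (-1886989*1330887 + 1232) + 104881 = (-2511369129243 + 1232) + 104881 = -2511369128011 + 104881 = -2511369023130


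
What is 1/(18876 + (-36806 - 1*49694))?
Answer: -1/67624 ≈ -1.4788e-5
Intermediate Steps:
1/(18876 + (-36806 - 1*49694)) = 1/(18876 + (-36806 - 49694)) = 1/(18876 - 86500) = 1/(-67624) = -1/67624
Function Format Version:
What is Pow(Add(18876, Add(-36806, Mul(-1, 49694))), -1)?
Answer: Rational(-1, 67624) ≈ -1.4788e-5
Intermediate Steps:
Pow(Add(18876, Add(-36806, Mul(-1, 49694))), -1) = Pow(Add(18876, Add(-36806, -49694)), -1) = Pow(Add(18876, -86500), -1) = Pow(-67624, -1) = Rational(-1, 67624)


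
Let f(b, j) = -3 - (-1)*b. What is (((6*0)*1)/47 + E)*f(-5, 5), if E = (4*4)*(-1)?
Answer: 128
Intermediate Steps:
f(b, j) = -3 + b
E = -16 (E = 16*(-1) = -16)
(((6*0)*1)/47 + E)*f(-5, 5) = (((6*0)*1)/47 - 16)*(-3 - 5) = ((0*1)*(1/47) - 16)*(-8) = (0*(1/47) - 16)*(-8) = (0 - 16)*(-8) = -16*(-8) = 128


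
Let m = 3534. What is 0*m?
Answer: 0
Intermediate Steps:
0*m = 0*3534 = 0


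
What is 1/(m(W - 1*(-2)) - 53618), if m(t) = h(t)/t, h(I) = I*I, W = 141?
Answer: -1/53475 ≈ -1.8700e-5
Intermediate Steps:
h(I) = I²
m(t) = t (m(t) = t²/t = t)
1/(m(W - 1*(-2)) - 53618) = 1/((141 - 1*(-2)) - 53618) = 1/((141 + 2) - 53618) = 1/(143 - 53618) = 1/(-53475) = -1/53475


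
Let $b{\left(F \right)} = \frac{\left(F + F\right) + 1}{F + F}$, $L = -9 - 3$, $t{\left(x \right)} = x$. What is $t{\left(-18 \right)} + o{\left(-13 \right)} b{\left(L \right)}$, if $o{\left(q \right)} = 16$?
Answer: $- \frac{8}{3} \approx -2.6667$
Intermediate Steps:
$L = -12$
$b{\left(F \right)} = \frac{1 + 2 F}{2 F}$ ($b{\left(F \right)} = \frac{2 F + 1}{2 F} = \left(1 + 2 F\right) \frac{1}{2 F} = \frac{1 + 2 F}{2 F}$)
$t{\left(-18 \right)} + o{\left(-13 \right)} b{\left(L \right)} = -18 + 16 \frac{\frac{1}{2} - 12}{-12} = -18 + 16 \left(\left(- \frac{1}{12}\right) \left(- \frac{23}{2}\right)\right) = -18 + 16 \cdot \frac{23}{24} = -18 + \frac{46}{3} = - \frac{8}{3}$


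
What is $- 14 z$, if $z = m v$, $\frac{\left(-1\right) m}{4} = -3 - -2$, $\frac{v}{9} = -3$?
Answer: $1512$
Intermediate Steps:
$v = -27$ ($v = 9 \left(-3\right) = -27$)
$m = 4$ ($m = - 4 \left(-3 - -2\right) = - 4 \left(-3 + 2\right) = \left(-4\right) \left(-1\right) = 4$)
$z = -108$ ($z = 4 \left(-27\right) = -108$)
$- 14 z = \left(-14\right) \left(-108\right) = 1512$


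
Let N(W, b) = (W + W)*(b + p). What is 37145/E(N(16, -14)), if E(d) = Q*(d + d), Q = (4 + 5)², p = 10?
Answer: -37145/20736 ≈ -1.7913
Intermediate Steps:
Q = 81 (Q = 9² = 81)
N(W, b) = 2*W*(10 + b) (N(W, b) = (W + W)*(b + 10) = (2*W)*(10 + b) = 2*W*(10 + b))
E(d) = 162*d (E(d) = 81*(d + d) = 81*(2*d) = 162*d)
37145/E(N(16, -14)) = 37145/((162*(2*16*(10 - 14)))) = 37145/((162*(2*16*(-4)))) = 37145/((162*(-128))) = 37145/(-20736) = 37145*(-1/20736) = -37145/20736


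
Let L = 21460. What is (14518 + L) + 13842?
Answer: 49820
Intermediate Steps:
(14518 + L) + 13842 = (14518 + 21460) + 13842 = 35978 + 13842 = 49820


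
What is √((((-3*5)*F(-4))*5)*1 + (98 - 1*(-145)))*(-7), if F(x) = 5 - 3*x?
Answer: -14*I*√258 ≈ -224.87*I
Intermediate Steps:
√((((-3*5)*F(-4))*5)*1 + (98 - 1*(-145)))*(-7) = √((((-3*5)*(5 - 3*(-4)))*5)*1 + (98 - 1*(-145)))*(-7) = √((-15*(5 + 12)*5)*1 + (98 + 145))*(-7) = √((-15*17*5)*1 + 243)*(-7) = √(-255*5*1 + 243)*(-7) = √(-1275*1 + 243)*(-7) = √(-1275 + 243)*(-7) = √(-1032)*(-7) = (2*I*√258)*(-7) = -14*I*√258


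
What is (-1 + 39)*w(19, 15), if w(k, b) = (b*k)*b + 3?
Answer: 162564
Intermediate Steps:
w(k, b) = 3 + k*b² (w(k, b) = k*b² + 3 = 3 + k*b²)
(-1 + 39)*w(19, 15) = (-1 + 39)*(3 + 19*15²) = 38*(3 + 19*225) = 38*(3 + 4275) = 38*4278 = 162564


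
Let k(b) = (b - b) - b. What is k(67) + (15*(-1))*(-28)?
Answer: 353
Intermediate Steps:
k(b) = -b (k(b) = 0 - b = -b)
k(67) + (15*(-1))*(-28) = -1*67 + (15*(-1))*(-28) = -67 - 15*(-28) = -67 + 420 = 353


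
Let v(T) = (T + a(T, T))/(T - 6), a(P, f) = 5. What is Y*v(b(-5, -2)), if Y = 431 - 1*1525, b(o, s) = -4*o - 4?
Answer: -11487/5 ≈ -2297.4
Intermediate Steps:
b(o, s) = -4 - 4*o
v(T) = (5 + T)/(-6 + T) (v(T) = (T + 5)/(T - 6) = (5 + T)/(-6 + T))
Y = -1094 (Y = 431 - 1525 = -1094)
Y*v(b(-5, -2)) = -1094*(5 + (-4 - 4*(-5)))/(-6 + (-4 - 4*(-5))) = -1094*(5 + (-4 + 20))/(-6 + (-4 + 20)) = -1094*(5 + 16)/(-6 + 16) = -1094*21/10 = -11487/5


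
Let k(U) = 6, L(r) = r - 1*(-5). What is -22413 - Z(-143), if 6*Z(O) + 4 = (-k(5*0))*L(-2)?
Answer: -67228/3 ≈ -22409.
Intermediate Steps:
L(r) = 5 + r (L(r) = r + 5 = 5 + r)
Z(O) = -11/3 (Z(O) = -⅔ + ((-1*6)*(5 - 2))/6 = -⅔ + (-6*3)/6 = -⅔ + (⅙)*(-18) = -⅔ - 3 = -11/3)
-22413 - Z(-143) = -22413 - 1*(-11/3) = -22413 + 11/3 = -67228/3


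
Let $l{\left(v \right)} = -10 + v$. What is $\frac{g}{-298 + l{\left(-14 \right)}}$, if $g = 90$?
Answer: $- \frac{45}{161} \approx -0.2795$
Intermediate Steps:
$\frac{g}{-298 + l{\left(-14 \right)}} = \frac{90}{-298 - 24} = \frac{90}{-322} = 90 \left(- \frac{1}{322}\right) = - \frac{45}{161}$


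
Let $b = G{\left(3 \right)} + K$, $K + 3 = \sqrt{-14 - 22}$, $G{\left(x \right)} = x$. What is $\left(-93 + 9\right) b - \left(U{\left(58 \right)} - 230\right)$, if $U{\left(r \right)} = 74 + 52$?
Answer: $104 - 504 i \approx 104.0 - 504.0 i$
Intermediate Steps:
$U{\left(r \right)} = 126$
$K = -3 + 6 i$ ($K = -3 + \sqrt{-14 - 22} = -3 + \sqrt{-36} = -3 + 6 i \approx -3.0 + 6.0 i$)
$b = 6 i$ ($b = 3 - \left(3 - 6 i\right) = 6 i \approx 6.0 i$)
$\left(-93 + 9\right) b - \left(U{\left(58 \right)} - 230\right) = \left(-93 + 9\right) 6 i - \left(126 - 230\right) = - 84 \cdot 6 i - \left(126 - 230\right) = - 504 i - -104 = - 504 i + 104 = 104 - 504 i$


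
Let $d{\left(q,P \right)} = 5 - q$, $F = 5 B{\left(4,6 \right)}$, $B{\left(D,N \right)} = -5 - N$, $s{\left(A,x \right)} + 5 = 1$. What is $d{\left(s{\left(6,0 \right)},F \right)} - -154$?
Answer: $163$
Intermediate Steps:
$s{\left(A,x \right)} = -4$ ($s{\left(A,x \right)} = -5 + 1 = -4$)
$F = -55$ ($F = 5 \left(-5 - 6\right) = 5 \left(-11\right) = -55$)
$d{\left(s{\left(6,0 \right)},F \right)} - -154 = \left(5 - -4\right) - -154 = \left(5 + 4\right) + 154 = 9 + 154 = 163$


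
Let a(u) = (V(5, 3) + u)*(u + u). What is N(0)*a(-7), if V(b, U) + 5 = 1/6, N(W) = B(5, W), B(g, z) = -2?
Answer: -994/3 ≈ -331.33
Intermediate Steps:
N(W) = -2
V(b, U) = -29/6 (V(b, U) = -5 + 1/6 = -5 + ⅙ = -29/6)
a(u) = 2*u*(-29/6 + u) (a(u) = (-29/6 + u)*(u + u) = (-29/6 + u)*(2*u) = 2*u*(-29/6 + u))
N(0)*a(-7) = -2*(-7)*(-29 + 6*(-7))/3 = -2*(-7)*(-29 - 42)/3 = -2*(-7)*(-71)/3 = -2*497/3 = -994/3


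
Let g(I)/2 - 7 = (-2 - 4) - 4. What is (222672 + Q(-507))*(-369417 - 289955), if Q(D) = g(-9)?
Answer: -146819725752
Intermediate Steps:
g(I) = -6 (g(I) = 14 + 2*((-2 - 4) - 4) = 14 + 2*(-6 - 4) = 14 + 2*(-10) = 14 - 20 = -6)
Q(D) = -6
(222672 + Q(-507))*(-369417 - 289955) = (222672 - 6)*(-369417 - 289955) = 222666*(-659372) = -146819725752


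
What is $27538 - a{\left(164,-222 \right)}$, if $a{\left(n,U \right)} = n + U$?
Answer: $27596$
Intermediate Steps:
$a{\left(n,U \right)} = U + n$
$27538 - a{\left(164,-222 \right)} = 27538 - \left(-222 + 164\right) = 27538 - -58 = 27538 + 58 = 27596$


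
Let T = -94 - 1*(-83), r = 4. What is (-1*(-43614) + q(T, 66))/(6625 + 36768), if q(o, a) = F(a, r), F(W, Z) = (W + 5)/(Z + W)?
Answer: 3053051/3037510 ≈ 1.0051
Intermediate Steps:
T = -11 (T = -94 + 83 = -11)
F(W, Z) = (5 + W)/(W + Z)
q(o, a) = (5 + a)/(4 + a) (q(o, a) = (5 + a)/(a + 4) = (5 + a)/(4 + a))
(-1*(-43614) + q(T, 66))/(6625 + 36768) = (-1*(-43614) + (5 + 66)/(4 + 66))/(6625 + 36768) = (43614 + 71/70)/43393 = (43614 + (1/70)*71)*(1/43393) = (43614 + 71/70)*(1/43393) = (3053051/70)*(1/43393) = 3053051/3037510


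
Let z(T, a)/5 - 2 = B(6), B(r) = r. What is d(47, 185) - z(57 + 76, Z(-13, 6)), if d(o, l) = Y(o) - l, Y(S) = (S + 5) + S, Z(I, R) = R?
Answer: -126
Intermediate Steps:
z(T, a) = 40 (z(T, a) = 10 + 5*6 = 10 + 30 = 40)
Y(S) = 5 + 2*S (Y(S) = (5 + S) + S = 5 + 2*S)
d(o, l) = 5 - l + 2*o (d(o, l) = (5 + 2*o) - l = 5 - l + 2*o)
d(47, 185) - z(57 + 76, Z(-13, 6)) = (5 - 1*185 + 2*47) - 1*40 = (5 - 185 + 94) - 40 = -86 - 40 = -126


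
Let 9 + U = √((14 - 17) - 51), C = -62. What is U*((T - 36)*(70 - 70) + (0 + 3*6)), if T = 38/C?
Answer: -162 + 54*I*√6 ≈ -162.0 + 132.27*I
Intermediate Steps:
U = -9 + 3*I*√6 (U = -9 + √((14 - 17) - 51) = -9 + √(-3 - 51) = -9 + √(-54) = -9 + 3*I*√6 ≈ -9.0 + 7.3485*I)
T = -19/31 (T = 38/(-62) = 38*(-1/62) = -19/31 ≈ -0.61290)
U*((T - 36)*(70 - 70) + (0 + 3*6)) = (-9 + 3*I*√6)*((-19/31 - 36)*(70 - 70) + (0 + 3*6)) = (-9 + 3*I*√6)*(-1135/31*0 + (0 + 18)) = (-9 + 3*I*√6)*(0 + 18) = (-9 + 3*I*√6)*18 = -162 + 54*I*√6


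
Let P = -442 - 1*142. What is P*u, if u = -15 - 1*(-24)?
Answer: -5256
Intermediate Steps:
u = 9 (u = -15 + 24 = 9)
P = -584 (P = -442 - 142 = -584)
P*u = -584*9 = -5256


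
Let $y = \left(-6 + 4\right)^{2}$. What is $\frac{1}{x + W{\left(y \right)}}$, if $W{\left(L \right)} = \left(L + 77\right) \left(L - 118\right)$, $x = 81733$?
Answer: $\frac{1}{72499} \approx 1.3793 \cdot 10^{-5}$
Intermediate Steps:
$y = 4$ ($y = \left(-2\right)^{2} = 4$)
$W{\left(L \right)} = \left(-118 + L\right) \left(77 + L\right)$ ($W{\left(L \right)} = \left(77 + L\right) \left(-118 + L\right) = \left(-118 + L\right) \left(77 + L\right)$)
$\frac{1}{x + W{\left(y \right)}} = \frac{1}{81733 - \left(9250 - 16\right)} = \frac{1}{81733 - 9234} = \frac{1}{72499}$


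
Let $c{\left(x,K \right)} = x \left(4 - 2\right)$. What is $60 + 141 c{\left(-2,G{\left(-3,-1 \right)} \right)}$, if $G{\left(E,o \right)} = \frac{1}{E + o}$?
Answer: $-504$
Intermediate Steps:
$c{\left(x,K \right)} = 2 x$ ($c{\left(x,K \right)} = x 2 = 2 x$)
$60 + 141 c{\left(-2,G{\left(-3,-1 \right)} \right)} = 60 + 141 \cdot 2 \left(-2\right) = 60 + 141 \left(-4\right) = 60 - 564 = -504$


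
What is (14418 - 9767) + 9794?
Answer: 14445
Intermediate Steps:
(14418 - 9767) + 9794 = 4651 + 9794 = 14445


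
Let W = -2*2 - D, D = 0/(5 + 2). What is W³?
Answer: -64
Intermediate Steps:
D = 0 (D = 0/7 = 0*(⅐) = 0)
W = -4 (W = -2*2 - 1*0 = -4 + 0 = -4)
W³ = (-4)³ = -64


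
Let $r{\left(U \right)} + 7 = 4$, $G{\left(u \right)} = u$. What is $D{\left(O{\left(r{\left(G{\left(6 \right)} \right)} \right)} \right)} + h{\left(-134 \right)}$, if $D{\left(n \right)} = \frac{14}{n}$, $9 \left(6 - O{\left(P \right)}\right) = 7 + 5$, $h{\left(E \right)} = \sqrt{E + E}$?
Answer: $3 + 2 i \sqrt{67} \approx 3.0 + 16.371 i$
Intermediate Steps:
$h{\left(E \right)} = \sqrt{2} \sqrt{E}$ ($h{\left(E \right)} = \sqrt{2 E} = \sqrt{2} \sqrt{E}$)
$r{\left(U \right)} = -3$ ($r{\left(U \right)} = -7 + 4 = -3$)
$O{\left(P \right)} = \frac{14}{3}$ ($O{\left(P \right)} = 6 - \frac{7 + 5}{9} = 6 - \frac{4}{3} = \frac{14}{3}$)
$D{\left(O{\left(r{\left(G{\left(6 \right)} \right)} \right)} \right)} + h{\left(-134 \right)} = \frac{14}{\frac{14}{3}} + \sqrt{2} \sqrt{-134} = 14 \cdot \frac{3}{14} + \sqrt{2} i \sqrt{134} = 3 + 2 i \sqrt{67}$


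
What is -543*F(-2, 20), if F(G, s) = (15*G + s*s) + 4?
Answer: -203082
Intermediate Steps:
F(G, s) = 4 + s² + 15*G (F(G, s) = (15*G + s²) + 4 = (s² + 15*G) + 4 = 4 + s² + 15*G)
-543*F(-2, 20) = -543*(4 + 20² + 15*(-2)) = -543*(4 + 400 - 30) = -543*374 = -203082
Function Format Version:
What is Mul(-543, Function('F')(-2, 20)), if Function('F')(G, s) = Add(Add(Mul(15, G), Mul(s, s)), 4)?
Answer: -203082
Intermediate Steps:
Function('F')(G, s) = Add(4, Pow(s, 2), Mul(15, G)) (Function('F')(G, s) = Add(Add(Mul(15, G), Pow(s, 2)), 4) = Add(Add(Pow(s, 2), Mul(15, G)), 4) = Add(4, Pow(s, 2), Mul(15, G)))
Mul(-543, Function('F')(-2, 20)) = Mul(-543, Add(4, Pow(20, 2), Mul(15, -2))) = Mul(-543, Add(4, 400, -30)) = Mul(-543, 374) = -203082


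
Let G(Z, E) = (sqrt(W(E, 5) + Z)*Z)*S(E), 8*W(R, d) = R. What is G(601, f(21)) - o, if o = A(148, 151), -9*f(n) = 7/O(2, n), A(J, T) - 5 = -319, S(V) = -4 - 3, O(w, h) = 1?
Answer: 314 - 4207*sqrt(86530)/12 ≈ -1.0281e+5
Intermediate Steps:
W(R, d) = R/8
S(V) = -7
A(J, T) = -314 (A(J, T) = 5 - 319 = -314)
f(n) = -7/9 (f(n) = -7/(9*1) = -7/9)
o = -314
G(Z, E) = -7*Z*sqrt(Z + E/8) (G(Z, E) = (sqrt(E/8 + Z)*Z)*(-7) = (sqrt(Z + E/8)*Z)*(-7) = (Z*sqrt(Z + E/8))*(-7) = -7*Z*sqrt(Z + E/8))
G(601, f(21)) - o = -7/4*601*sqrt(2*(-7/9) + 16*601) - 1*(-314) = -7/4*601*sqrt(-14/9 + 9616) + 314 = -7/4*601*sqrt(86530/9) + 314 = -7/4*601*sqrt(86530)/3 + 314 = -4207*sqrt(86530)/12 + 314 = 314 - 4207*sqrt(86530)/12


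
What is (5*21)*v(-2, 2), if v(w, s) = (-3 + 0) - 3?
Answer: -630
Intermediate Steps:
v(w, s) = -6 (v(w, s) = -3 - 3 = -6)
(5*21)*v(-2, 2) = (5*21)*(-6) = 105*(-6) = -630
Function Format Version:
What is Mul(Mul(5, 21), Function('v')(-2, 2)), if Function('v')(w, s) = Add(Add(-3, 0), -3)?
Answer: -630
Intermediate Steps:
Function('v')(w, s) = -6 (Function('v')(w, s) = Add(-3, -3) = -6)
Mul(Mul(5, 21), Function('v')(-2, 2)) = Mul(Mul(5, 21), -6) = Mul(105, -6) = -630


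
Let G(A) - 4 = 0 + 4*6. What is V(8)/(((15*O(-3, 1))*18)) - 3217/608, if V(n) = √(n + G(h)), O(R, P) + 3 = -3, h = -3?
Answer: -434599/82080 ≈ -5.2948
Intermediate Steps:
O(R, P) = -6 (O(R, P) = -3 - 3 = -6)
G(A) = 28 (G(A) = 4 + (0 + 4*6) = 4 + (0 + 24) = 4 + 24 = 28)
V(n) = √(28 + n) (V(n) = √(n + 28) = √(28 + n))
V(8)/(((15*O(-3, 1))*18)) - 3217/608 = √(28 + 8)/(((15*(-6))*18)) - 3217/608 = √36/((-90*18)) - 3217*1/608 = 6/(-1620) - 3217/608 = 6*(-1/1620) - 3217/608 = -1/270 - 3217/608 = -434599/82080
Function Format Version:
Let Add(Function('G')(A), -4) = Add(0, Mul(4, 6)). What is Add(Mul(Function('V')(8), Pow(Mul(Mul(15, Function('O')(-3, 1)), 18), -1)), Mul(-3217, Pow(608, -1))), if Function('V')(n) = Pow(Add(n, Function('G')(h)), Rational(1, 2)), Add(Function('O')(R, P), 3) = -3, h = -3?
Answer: Rational(-434599, 82080) ≈ -5.2948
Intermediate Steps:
Function('O')(R, P) = -6 (Function('O')(R, P) = Add(-3, -3) = -6)
Function('G')(A) = 28 (Function('G')(A) = Add(4, Add(0, Mul(4, 6))) = Add(4, Add(0, 24)) = Add(4, 24) = 28)
Function('V')(n) = Pow(Add(28, n), Rational(1, 2)) (Function('V')(n) = Pow(Add(n, 28), Rational(1, 2)) = Pow(Add(28, n), Rational(1, 2)))
Add(Mul(Function('V')(8), Pow(Mul(Mul(15, Function('O')(-3, 1)), 18), -1)), Mul(-3217, Pow(608, -1))) = Add(Mul(Pow(Add(28, 8), Rational(1, 2)), Pow(Mul(Mul(15, -6), 18), -1)), Mul(-3217, Pow(608, -1))) = Add(Mul(Pow(36, Rational(1, 2)), Pow(Mul(-90, 18), -1)), Mul(-3217, Rational(1, 608))) = Add(Mul(6, Pow(-1620, -1)), Rational(-3217, 608)) = Add(Mul(6, Rational(-1, 1620)), Rational(-3217, 608)) = Add(Rational(-1, 270), Rational(-3217, 608)) = Rational(-434599, 82080)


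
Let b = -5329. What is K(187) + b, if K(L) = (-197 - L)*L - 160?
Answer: -77297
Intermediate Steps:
K(L) = -160 + L*(-197 - L) (K(L) = L*(-197 - L) - 160 = -160 + L*(-197 - L))
K(187) + b = (-160 - 1*187² - 197*187) - 5329 = (-160 - 1*34969 - 36839) - 5329 = (-160 - 34969 - 36839) - 5329 = -71968 - 5329 = -77297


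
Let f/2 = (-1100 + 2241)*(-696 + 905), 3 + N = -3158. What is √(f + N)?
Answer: √473777 ≈ 688.31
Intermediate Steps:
N = -3161 (N = -3 - 3158 = -3161)
f = 476938 (f = 2*((-1100 + 2241)*(-696 + 905)) = 2*(1141*209) = 2*238469 = 476938)
√(f + N) = √(476938 - 3161) = √473777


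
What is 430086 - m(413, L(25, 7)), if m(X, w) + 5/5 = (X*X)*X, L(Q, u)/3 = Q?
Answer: -70014910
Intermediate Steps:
L(Q, u) = 3*Q
m(X, w) = -1 + X³ (m(X, w) = -1 + (X*X)*X = -1 + X²*X = -1 + X³)
430086 - m(413, L(25, 7)) = 430086 - (-1 + 413³) = 430086 - (-1 + 70444997) = 430086 - 1*70444996 = 430086 - 70444996 = -70014910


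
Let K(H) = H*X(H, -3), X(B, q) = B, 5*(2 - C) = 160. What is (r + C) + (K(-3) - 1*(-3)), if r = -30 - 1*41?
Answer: -89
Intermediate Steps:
C = -30 (C = 2 - ⅕*160 = 2 - 32 = -30)
K(H) = H² (K(H) = H*H = H²)
r = -71 (r = -30 - 41 = -71)
(r + C) + (K(-3) - 1*(-3)) = (-71 - 30) + ((-3)² - 1*(-3)) = -101 + (9 + 3) = -101 + 12 = -89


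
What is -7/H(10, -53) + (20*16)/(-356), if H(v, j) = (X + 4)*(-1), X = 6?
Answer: -177/890 ≈ -0.19888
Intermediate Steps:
H(v, j) = -10 (H(v, j) = (6 + 4)*(-1) = 10*(-1) = -10)
-7/H(10, -53) + (20*16)/(-356) = -7/(-10) + (20*16)/(-356) = -7*(-⅒) + 320*(-1/356) = 7/10 - 80/89 = -177/890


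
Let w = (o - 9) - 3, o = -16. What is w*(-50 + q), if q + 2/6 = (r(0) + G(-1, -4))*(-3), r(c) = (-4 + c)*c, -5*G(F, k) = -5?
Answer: 4480/3 ≈ 1493.3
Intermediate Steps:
G(F, k) = 1 (G(F, k) = -1/5*(-5) = 1)
w = -28 (w = (-16 - 9) - 3 = -25 - 3 = -28)
r(c) = c*(-4 + c)
q = -10/3 (q = -1/3 + (0*(-4 + 0) + 1)*(-3) = -1/3 + (0*(-4) + 1)*(-3) = -1/3 + (0 + 1)*(-3) = -1/3 + 1*(-3) = -1/3 - 3 = -10/3 ≈ -3.3333)
w*(-50 + q) = -28*(-50 - 10/3) = -28*(-160/3) = 4480/3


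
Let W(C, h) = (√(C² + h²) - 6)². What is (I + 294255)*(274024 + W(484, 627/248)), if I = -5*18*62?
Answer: 9025094898949275/61504 - 9526275*√119074993/62 ≈ 1.4506e+11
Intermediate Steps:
W(C, h) = (-6 + √(C² + h²))²
I = -5580 (I = -90*62 = -5580)
(I + 294255)*(274024 + W(484, 627/248)) = (-5580 + 294255)*(274024 + (-6 + √(484² + (627/248)²))²) = 288675*(274024 + (-6 + √(234256 + (627*(1/248))²))²) = 288675*(274024 + (-6 + √(234256 + (627/248)²))²) = 288675*(274024 + (-6 + √(234256 + 393129/61504))²) = 288675*(274024 + (-6 + √(14408074153/61504))²) = 288675*(274024 + (-6 + 11*√119074993/248)²) = 79103878200 + 288675*(-6 + 11*√119074993/248)²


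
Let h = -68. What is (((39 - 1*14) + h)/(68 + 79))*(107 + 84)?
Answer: -8213/147 ≈ -55.871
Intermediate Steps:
(((39 - 1*14) + h)/(68 + 79))*(107 + 84) = (((39 - 1*14) - 68)/(68 + 79))*(107 + 84) = (((39 - 14) - 68)/147)*191 = ((25 - 68)*(1/147))*191 = -43*1/147*191 = -43/147*191 = -8213/147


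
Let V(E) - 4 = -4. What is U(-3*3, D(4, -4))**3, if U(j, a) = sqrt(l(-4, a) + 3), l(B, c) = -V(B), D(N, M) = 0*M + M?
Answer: 3*sqrt(3) ≈ 5.1962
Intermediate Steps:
D(N, M) = M (D(N, M) = 0 + M = M)
V(E) = 0 (V(E) = 4 - 4 = 0)
l(B, c) = 0 (l(B, c) = -1*0 = 0)
U(j, a) = sqrt(3) (U(j, a) = sqrt(0 + 3) = sqrt(3))
U(-3*3, D(4, -4))**3 = (sqrt(3))**3 = 3*sqrt(3)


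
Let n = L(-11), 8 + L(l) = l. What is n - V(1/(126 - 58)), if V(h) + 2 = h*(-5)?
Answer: -1151/68 ≈ -16.926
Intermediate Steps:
L(l) = -8 + l
n = -19 (n = -8 - 11 = -19)
V(h) = -2 - 5*h (V(h) = -2 + h*(-5) = -2 - 5*h)
n - V(1/(126 - 58)) = -19 - (-2 - 5/(126 - 58)) = -19 - (-2 - 5/68) = -19 - 1*(-141/68) = -19 + 141/68 = -1151/68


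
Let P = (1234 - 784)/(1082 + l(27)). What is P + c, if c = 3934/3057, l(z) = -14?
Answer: 929527/544146 ≈ 1.7082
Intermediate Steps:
P = 75/178 (P = (1234 - 784)/(1082 - 14) = 450/1068 = 450*(1/1068) = 75/178 ≈ 0.42135)
c = 3934/3057 (c = 3934*(1/3057) = 3934/3057 ≈ 1.2869)
P + c = 75/178 + 3934/3057 = 929527/544146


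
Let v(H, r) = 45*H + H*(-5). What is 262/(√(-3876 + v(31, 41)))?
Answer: -131*I*√659/659 ≈ -5.103*I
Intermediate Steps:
v(H, r) = 40*H (v(H, r) = 45*H - 5*H = 40*H)
262/(√(-3876 + v(31, 41))) = 262/(√(-3876 + 40*31)) = 262/(√(-3876 + 1240)) = 262/(√(-2636)) = 262/((2*I*√659)) = 262*(-I*√659/1318) = -131*I*√659/659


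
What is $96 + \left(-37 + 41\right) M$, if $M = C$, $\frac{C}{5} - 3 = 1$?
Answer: $176$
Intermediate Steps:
$C = 20$ ($C = 15 + 5 \cdot 1 = 15 + 5 = 20$)
$M = 20$
$96 + \left(-37 + 41\right) M = 96 + \left(-37 + 41\right) 20 = 96 + 4 \cdot 20 = 96 + 80 = 176$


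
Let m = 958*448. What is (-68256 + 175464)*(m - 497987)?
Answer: -7376232024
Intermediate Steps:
m = 429184
(-68256 + 175464)*(m - 497987) = (-68256 + 175464)*(429184 - 497987) = 107208*(-68803) = -7376232024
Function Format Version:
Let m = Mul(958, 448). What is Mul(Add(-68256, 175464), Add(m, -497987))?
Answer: -7376232024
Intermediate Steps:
m = 429184
Mul(Add(-68256, 175464), Add(m, -497987)) = Mul(Add(-68256, 175464), Add(429184, -497987)) = Mul(107208, -68803) = -7376232024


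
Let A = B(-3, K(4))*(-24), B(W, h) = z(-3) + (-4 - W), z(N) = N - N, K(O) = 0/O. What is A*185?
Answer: 4440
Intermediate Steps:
K(O) = 0
z(N) = 0
B(W, h) = -4 - W (B(W, h) = 0 + (-4 - W) = -4 - W)
A = 24 (A = (-4 - 1*(-3))*(-24) = (-4 + 3)*(-24) = -1*(-24) = 24)
A*185 = 24*185 = 4440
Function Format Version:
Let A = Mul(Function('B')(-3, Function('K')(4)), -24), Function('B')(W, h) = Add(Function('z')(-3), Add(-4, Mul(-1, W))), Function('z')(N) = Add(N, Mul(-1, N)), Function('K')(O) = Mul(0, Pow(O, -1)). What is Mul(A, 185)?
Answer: 4440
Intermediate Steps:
Function('K')(O) = 0
Function('z')(N) = 0
Function('B')(W, h) = Add(-4, Mul(-1, W)) (Function('B')(W, h) = Add(0, Add(-4, Mul(-1, W))) = Add(-4, Mul(-1, W)))
A = 24 (A = Mul(Add(-4, Mul(-1, -3)), -24) = Mul(Add(-4, 3), -24) = Mul(-1, -24) = 24)
Mul(A, 185) = Mul(24, 185) = 4440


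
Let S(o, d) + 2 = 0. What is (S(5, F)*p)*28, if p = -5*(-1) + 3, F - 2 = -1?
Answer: -448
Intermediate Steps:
F = 1 (F = 2 - 1 = 1)
S(o, d) = -2 (S(o, d) = -2 + 0 = -2)
p = 8 (p = 5 + 3 = 8)
(S(5, F)*p)*28 = -2*8*28 = -16*28 = -448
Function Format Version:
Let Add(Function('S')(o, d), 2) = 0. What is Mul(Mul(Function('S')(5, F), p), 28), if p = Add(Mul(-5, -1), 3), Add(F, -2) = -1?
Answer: -448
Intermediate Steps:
F = 1 (F = Add(2, -1) = 1)
Function('S')(o, d) = -2 (Function('S')(o, d) = Add(-2, 0) = -2)
p = 8 (p = Add(5, 3) = 8)
Mul(Mul(Function('S')(5, F), p), 28) = Mul(Mul(-2, 8), 28) = Mul(-16, 28) = -448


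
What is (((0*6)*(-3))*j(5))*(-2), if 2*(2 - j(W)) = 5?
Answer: 0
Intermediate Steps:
j(W) = -1/2 (j(W) = 2 - 1/2*5 = 2 - 5/2 = -1/2)
(((0*6)*(-3))*j(5))*(-2) = (((0*6)*(-3))*(-1/2))*(-2) = ((0*(-3))*(-1/2))*(-2) = (0*(-1/2))*(-2) = 0*(-2) = 0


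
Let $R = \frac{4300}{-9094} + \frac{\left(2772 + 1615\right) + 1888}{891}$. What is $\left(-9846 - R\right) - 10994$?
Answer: $- \frac{84457313455}{4051377} \approx -20847.0$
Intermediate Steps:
$R = \frac{26616775}{4051377}$ ($R = 4300 \left(- \frac{1}{9094}\right) + \left(4387 + 1888\right) \frac{1}{891} = - \frac{2150}{4547} + 6275 \cdot \frac{1}{891} = - \frac{2150}{4547} + \frac{6275}{891} = \frac{26616775}{4051377} \approx 6.5698$)
$\left(-9846 - R\right) - 10994 = \left(-9846 - \frac{26616775}{4051377}\right) - 10994 = - \frac{39916474717}{4051377} - 10994 = - \frac{84457313455}{4051377}$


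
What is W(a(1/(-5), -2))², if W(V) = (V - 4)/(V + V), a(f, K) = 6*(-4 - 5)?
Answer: 841/2916 ≈ 0.28841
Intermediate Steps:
a(f, K) = -54 (a(f, K) = 6*(-9) = -54)
W(V) = (-4 + V)/(2*V) (W(V) = (-4 + V)/((2*V)) = (-4 + V)*(1/(2*V)) = (-4 + V)/(2*V))
W(a(1/(-5), -2))² = ((½)*(-4 - 54)/(-54))² = ((½)*(-1/54)*(-58))² = (29/54)² = 841/2916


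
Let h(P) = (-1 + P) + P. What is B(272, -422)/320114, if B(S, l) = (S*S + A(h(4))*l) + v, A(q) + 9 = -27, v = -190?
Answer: 44493/160057 ≈ 0.27798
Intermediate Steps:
h(P) = -1 + 2*P
A(q) = -36 (A(q) = -9 - 27 = -36)
B(S, l) = -190 + S² - 36*l (B(S, l) = (S*S - 36*l) - 190 = (S² - 36*l) - 190 = -190 + S² - 36*l)
B(272, -422)/320114 = (-190 + 272² - 36*(-422))/320114 = (-190 + 73984 + 15192)*(1/320114) = 88986*(1/320114) = 44493/160057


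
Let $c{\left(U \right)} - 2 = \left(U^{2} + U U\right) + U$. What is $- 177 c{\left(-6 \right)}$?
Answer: $-12036$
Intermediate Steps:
$c{\left(U \right)} = 2 + U + 2 U^{2}$ ($c{\left(U \right)} = 2 + \left(\left(U^{2} + U U\right) + U\right) = 2 + \left(\left(U^{2} + U^{2}\right) + U\right) = 2 + \left(2 U^{2} + U\right) = 2 + \left(U + 2 U^{2}\right) = 2 + U + 2 U^{2}$)
$- 177 c{\left(-6 \right)} = - 177 \left(2 - 6 + 2 \left(-6\right)^{2}\right) = - 177 \left(2 - 6 + 2 \cdot 36\right) = - 177 \left(2 - 6 + 72\right) = \left(-177\right) 68 = -12036$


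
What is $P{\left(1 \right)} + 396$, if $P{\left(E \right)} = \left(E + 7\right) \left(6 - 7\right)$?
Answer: $388$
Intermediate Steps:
$P{\left(E \right)} = -7 - E$ ($P{\left(E \right)} = \left(7 + E\right) \left(-1\right) = -7 - E$)
$P{\left(1 \right)} + 396 = \left(-7 - 1\right) + 396 = -8 + 396 = 388$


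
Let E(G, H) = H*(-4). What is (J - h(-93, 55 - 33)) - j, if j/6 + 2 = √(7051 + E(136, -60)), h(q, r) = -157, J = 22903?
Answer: 23072 - 6*√7291 ≈ 22560.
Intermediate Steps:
E(G, H) = -4*H
j = -12 + 6*√7291 (j = -12 + 6*√(7051 - 4*(-60)) = -12 + 6*√(7051 + 240) = -12 + 6*√7291 ≈ 500.32)
(J - h(-93, 55 - 33)) - j = (22903 - 1*(-157)) - (-12 + 6*√7291) = (22903 + 157) + (12 - 6*√7291) = 23060 + (12 - 6*√7291) = 23072 - 6*√7291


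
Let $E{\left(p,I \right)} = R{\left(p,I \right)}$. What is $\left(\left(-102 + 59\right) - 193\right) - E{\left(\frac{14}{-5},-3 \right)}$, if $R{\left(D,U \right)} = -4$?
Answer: $-232$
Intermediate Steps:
$E{\left(p,I \right)} = -4$
$\left(\left(-102 + 59\right) - 193\right) - E{\left(\frac{14}{-5},-3 \right)} = \left(\left(-102 + 59\right) - 193\right) - -4 = \left(-43 - 193\right) + 4 = -236 + 4 = -232$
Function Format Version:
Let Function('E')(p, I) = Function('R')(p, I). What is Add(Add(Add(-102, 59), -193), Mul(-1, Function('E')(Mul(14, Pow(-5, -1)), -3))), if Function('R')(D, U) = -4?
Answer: -232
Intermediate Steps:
Function('E')(p, I) = -4
Add(Add(Add(-102, 59), -193), Mul(-1, Function('E')(Mul(14, Pow(-5, -1)), -3))) = Add(Add(Add(-102, 59), -193), Mul(-1, -4)) = Add(Add(-43, -193), 4) = Add(-236, 4) = -232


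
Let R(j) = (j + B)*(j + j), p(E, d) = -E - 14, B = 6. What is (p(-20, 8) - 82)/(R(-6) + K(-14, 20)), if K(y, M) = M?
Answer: -19/5 ≈ -3.8000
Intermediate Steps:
p(E, d) = -14 - E
R(j) = 2*j*(6 + j) (R(j) = (j + 6)*(j + j) = (6 + j)*(2*j) = 2*j*(6 + j))
(p(-20, 8) - 82)/(R(-6) + K(-14, 20)) = ((-14 - 1*(-20)) - 82)/(2*(-6)*(6 - 6) + 20) = ((-14 + 20) - 82)/(2*(-6)*0 + 20) = (6 - 82)/(0 + 20) = -76/20 = -76*1/20 = -19/5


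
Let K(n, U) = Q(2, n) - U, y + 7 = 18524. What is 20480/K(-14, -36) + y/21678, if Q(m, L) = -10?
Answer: 222223441/281814 ≈ 788.55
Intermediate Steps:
y = 18517 (y = -7 + 18524 = 18517)
K(n, U) = -10 - U
20480/K(-14, -36) + y/21678 = 20480/(-10 - 1*(-36)) + 18517/21678 = 20480/(-10 + 36) + 18517*(1/21678) = 20480/26 + 18517/21678 = 20480*(1/26) + 18517/21678 = 10240/13 + 18517/21678 = 222223441/281814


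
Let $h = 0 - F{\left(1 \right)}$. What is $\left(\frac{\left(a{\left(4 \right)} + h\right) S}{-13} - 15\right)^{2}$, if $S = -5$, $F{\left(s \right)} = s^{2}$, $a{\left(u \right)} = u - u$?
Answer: $\frac{40000}{169} \approx 236.69$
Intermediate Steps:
$a{\left(u \right)} = 0$
$h = -1$ ($h = 0 - 1^{2} = 0 - 1 = -1$)
$\left(\frac{\left(a{\left(4 \right)} + h\right) S}{-13} - 15\right)^{2} = \left(\frac{\left(0 - 1\right) \left(-5\right)}{-13} - 15\right)^{2} = \left(\left(-1\right) \left(-5\right) \left(- \frac{1}{13}\right) - 15\right)^{2} = \left(5 \left(- \frac{1}{13}\right) - 15\right)^{2} = \left(- \frac{5}{13} - 15\right)^{2} = \left(- \frac{200}{13}\right)^{2} = \frac{40000}{169}$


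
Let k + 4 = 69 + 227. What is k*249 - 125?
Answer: 72583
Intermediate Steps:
k = 292 (k = -4 + (69 + 227) = -4 + 296 = 292)
k*249 - 125 = 292*249 - 125 = 72708 - 125 = 72583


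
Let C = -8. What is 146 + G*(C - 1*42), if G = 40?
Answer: -1854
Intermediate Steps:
146 + G*(C - 1*42) = 146 + 40*(-8 - 1*42) = 146 + 40*(-8 - 42) = 146 + 40*(-50) = 146 - 2000 = -1854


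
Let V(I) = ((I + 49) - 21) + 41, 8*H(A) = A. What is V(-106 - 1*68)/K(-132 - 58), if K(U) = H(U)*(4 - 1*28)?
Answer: -7/38 ≈ -0.18421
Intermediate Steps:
H(A) = A/8
V(I) = 69 + I (V(I) = ((49 + I) - 21) + 41 = (28 + I) + 41 = 69 + I)
K(U) = -3*U (K(U) = (U/8)*(4 - 1*28) = (U/8)*(4 - 28) = (U/8)*(-24) = -3*U)
V(-106 - 1*68)/K(-132 - 58) = (69 + (-106 - 1*68))/((-3*(-132 - 58))) = (69 + (-106 - 68))/((-3*(-190))) = (69 - 174)/570 = -105*1/570 = -7/38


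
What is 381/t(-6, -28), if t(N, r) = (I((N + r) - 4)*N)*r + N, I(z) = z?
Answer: -127/2130 ≈ -0.059624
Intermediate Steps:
t(N, r) = N + N*r*(-4 + N + r) (t(N, r) = (((N + r) - 4)*N)*r + N = ((-4 + N + r)*N)*r + N = (N*(-4 + N + r))*r + N = N*r*(-4 + N + r) + N = N + N*r*(-4 + N + r))
381/t(-6, -28) = 381/((-6*(1 - 28*(-4 - 6 - 28)))) = 381/((-6*(1 - 28*(-38)))) = 381/((-6*(1 + 1064))) = 381/((-6*1065)) = 381/(-6390) = 381*(-1/6390) = -127/2130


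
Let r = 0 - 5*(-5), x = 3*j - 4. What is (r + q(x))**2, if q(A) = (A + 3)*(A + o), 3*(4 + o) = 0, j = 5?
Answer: 15129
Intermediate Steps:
o = -4 (o = -4 + (1/3)*0 = -4 + 0 = -4)
x = 11 (x = 3*5 - 4 = 15 - 4 = 11)
q(A) = (-4 + A)*(3 + A) (q(A) = (A + 3)*(A - 4) = (3 + A)*(-4 + A) = (-4 + A)*(3 + A))
r = 25 (r = 0 + 25 = 25)
(r + q(x))**2 = (25 + (-12 + 11**2 - 1*11))**2 = (25 + (-12 + 121 - 11))**2 = (25 + 98)**2 = 123**2 = 15129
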